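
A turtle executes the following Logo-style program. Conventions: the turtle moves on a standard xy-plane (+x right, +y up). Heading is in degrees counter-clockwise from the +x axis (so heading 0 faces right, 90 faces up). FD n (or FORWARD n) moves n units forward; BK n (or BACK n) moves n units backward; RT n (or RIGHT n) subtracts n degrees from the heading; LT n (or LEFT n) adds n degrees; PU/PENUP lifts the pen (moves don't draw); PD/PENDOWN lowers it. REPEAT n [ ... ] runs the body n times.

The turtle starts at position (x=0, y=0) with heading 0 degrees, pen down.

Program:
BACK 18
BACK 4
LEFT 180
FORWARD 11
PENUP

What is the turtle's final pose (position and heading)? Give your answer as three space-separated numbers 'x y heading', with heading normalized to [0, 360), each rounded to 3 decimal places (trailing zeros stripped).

Answer: -33 0 180

Derivation:
Executing turtle program step by step:
Start: pos=(0,0), heading=0, pen down
BK 18: (0,0) -> (-18,0) [heading=0, draw]
BK 4: (-18,0) -> (-22,0) [heading=0, draw]
LT 180: heading 0 -> 180
FD 11: (-22,0) -> (-33,0) [heading=180, draw]
PU: pen up
Final: pos=(-33,0), heading=180, 3 segment(s) drawn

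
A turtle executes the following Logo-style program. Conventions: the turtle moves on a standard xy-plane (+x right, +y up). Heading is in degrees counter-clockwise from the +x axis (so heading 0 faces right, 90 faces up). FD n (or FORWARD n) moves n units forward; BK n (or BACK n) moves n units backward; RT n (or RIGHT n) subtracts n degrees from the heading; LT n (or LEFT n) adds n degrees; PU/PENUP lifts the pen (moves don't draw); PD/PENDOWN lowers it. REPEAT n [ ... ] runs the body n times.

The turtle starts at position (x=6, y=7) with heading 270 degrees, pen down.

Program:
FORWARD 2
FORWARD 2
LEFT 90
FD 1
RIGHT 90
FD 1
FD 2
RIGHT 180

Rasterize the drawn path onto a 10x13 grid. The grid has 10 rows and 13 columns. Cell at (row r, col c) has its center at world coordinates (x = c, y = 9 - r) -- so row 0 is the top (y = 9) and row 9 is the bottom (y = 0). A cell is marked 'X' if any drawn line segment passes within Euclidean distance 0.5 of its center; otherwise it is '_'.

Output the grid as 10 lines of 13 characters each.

Segment 0: (6,7) -> (6,5)
Segment 1: (6,5) -> (6,3)
Segment 2: (6,3) -> (7,3)
Segment 3: (7,3) -> (7,2)
Segment 4: (7,2) -> (7,-0)

Answer: _____________
_____________
______X______
______X______
______X______
______X______
______XX_____
_______X_____
_______X_____
_______X_____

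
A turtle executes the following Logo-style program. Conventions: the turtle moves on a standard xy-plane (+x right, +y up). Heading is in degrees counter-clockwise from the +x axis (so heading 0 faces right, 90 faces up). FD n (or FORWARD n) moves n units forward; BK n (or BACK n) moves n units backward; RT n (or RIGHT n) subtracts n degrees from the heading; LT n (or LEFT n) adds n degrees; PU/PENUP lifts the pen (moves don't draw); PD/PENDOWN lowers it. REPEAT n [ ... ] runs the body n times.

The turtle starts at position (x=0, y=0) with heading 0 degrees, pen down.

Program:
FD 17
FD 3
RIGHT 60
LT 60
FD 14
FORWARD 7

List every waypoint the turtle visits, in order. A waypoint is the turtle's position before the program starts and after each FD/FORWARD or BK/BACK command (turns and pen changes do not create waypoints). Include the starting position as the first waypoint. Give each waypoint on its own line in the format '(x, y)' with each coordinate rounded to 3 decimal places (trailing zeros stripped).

Answer: (0, 0)
(17, 0)
(20, 0)
(34, 0)
(41, 0)

Derivation:
Executing turtle program step by step:
Start: pos=(0,0), heading=0, pen down
FD 17: (0,0) -> (17,0) [heading=0, draw]
FD 3: (17,0) -> (20,0) [heading=0, draw]
RT 60: heading 0 -> 300
LT 60: heading 300 -> 0
FD 14: (20,0) -> (34,0) [heading=0, draw]
FD 7: (34,0) -> (41,0) [heading=0, draw]
Final: pos=(41,0), heading=0, 4 segment(s) drawn
Waypoints (5 total):
(0, 0)
(17, 0)
(20, 0)
(34, 0)
(41, 0)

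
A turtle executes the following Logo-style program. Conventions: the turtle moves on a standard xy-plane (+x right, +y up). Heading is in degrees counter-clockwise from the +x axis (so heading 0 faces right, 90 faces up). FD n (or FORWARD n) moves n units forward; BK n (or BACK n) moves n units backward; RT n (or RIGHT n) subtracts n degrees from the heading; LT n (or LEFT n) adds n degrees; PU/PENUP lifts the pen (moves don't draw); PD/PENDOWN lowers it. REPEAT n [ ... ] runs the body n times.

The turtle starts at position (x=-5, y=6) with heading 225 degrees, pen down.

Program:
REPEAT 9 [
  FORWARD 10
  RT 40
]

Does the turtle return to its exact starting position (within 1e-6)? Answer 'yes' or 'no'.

Answer: yes

Derivation:
Executing turtle program step by step:
Start: pos=(-5,6), heading=225, pen down
REPEAT 9 [
  -- iteration 1/9 --
  FD 10: (-5,6) -> (-12.071,-1.071) [heading=225, draw]
  RT 40: heading 225 -> 185
  -- iteration 2/9 --
  FD 10: (-12.071,-1.071) -> (-22.033,-1.943) [heading=185, draw]
  RT 40: heading 185 -> 145
  -- iteration 3/9 --
  FD 10: (-22.033,-1.943) -> (-30.225,3.793) [heading=145, draw]
  RT 40: heading 145 -> 105
  -- iteration 4/9 --
  FD 10: (-30.225,3.793) -> (-32.813,13.452) [heading=105, draw]
  RT 40: heading 105 -> 65
  -- iteration 5/9 --
  FD 10: (-32.813,13.452) -> (-28.587,22.515) [heading=65, draw]
  RT 40: heading 65 -> 25
  -- iteration 6/9 --
  FD 10: (-28.587,22.515) -> (-19.523,26.742) [heading=25, draw]
  RT 40: heading 25 -> 345
  -- iteration 7/9 --
  FD 10: (-19.523,26.742) -> (-9.864,24.153) [heading=345, draw]
  RT 40: heading 345 -> 305
  -- iteration 8/9 --
  FD 10: (-9.864,24.153) -> (-4.128,15.962) [heading=305, draw]
  RT 40: heading 305 -> 265
  -- iteration 9/9 --
  FD 10: (-4.128,15.962) -> (-5,6) [heading=265, draw]
  RT 40: heading 265 -> 225
]
Final: pos=(-5,6), heading=225, 9 segment(s) drawn

Start position: (-5, 6)
Final position: (-5, 6)
Distance = 0; < 1e-6 -> CLOSED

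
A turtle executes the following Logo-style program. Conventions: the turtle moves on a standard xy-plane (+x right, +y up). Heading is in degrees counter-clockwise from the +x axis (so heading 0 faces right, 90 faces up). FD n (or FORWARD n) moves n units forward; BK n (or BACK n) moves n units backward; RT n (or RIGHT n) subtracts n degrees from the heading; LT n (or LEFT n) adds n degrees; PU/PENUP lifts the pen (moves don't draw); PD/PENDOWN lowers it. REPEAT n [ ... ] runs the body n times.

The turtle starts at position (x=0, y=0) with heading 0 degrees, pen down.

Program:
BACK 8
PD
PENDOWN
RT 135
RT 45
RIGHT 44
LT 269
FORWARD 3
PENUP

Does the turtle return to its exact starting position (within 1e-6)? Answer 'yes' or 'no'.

Executing turtle program step by step:
Start: pos=(0,0), heading=0, pen down
BK 8: (0,0) -> (-8,0) [heading=0, draw]
PD: pen down
PD: pen down
RT 135: heading 0 -> 225
RT 45: heading 225 -> 180
RT 44: heading 180 -> 136
LT 269: heading 136 -> 45
FD 3: (-8,0) -> (-5.879,2.121) [heading=45, draw]
PU: pen up
Final: pos=(-5.879,2.121), heading=45, 2 segment(s) drawn

Start position: (0, 0)
Final position: (-5.879, 2.121)
Distance = 6.25; >= 1e-6 -> NOT closed

Answer: no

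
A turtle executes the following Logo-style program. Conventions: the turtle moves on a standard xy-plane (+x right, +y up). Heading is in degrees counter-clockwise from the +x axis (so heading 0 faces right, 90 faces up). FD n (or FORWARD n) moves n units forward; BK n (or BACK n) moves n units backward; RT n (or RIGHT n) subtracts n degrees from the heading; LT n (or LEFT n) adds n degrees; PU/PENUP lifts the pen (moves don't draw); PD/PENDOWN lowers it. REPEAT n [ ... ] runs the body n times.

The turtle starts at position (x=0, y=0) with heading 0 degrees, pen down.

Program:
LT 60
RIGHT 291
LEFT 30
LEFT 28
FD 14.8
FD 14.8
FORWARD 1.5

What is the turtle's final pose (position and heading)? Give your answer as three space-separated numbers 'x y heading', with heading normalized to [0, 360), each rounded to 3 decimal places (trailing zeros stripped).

Executing turtle program step by step:
Start: pos=(0,0), heading=0, pen down
LT 60: heading 0 -> 60
RT 291: heading 60 -> 129
LT 30: heading 129 -> 159
LT 28: heading 159 -> 187
FD 14.8: (0,0) -> (-14.69,-1.804) [heading=187, draw]
FD 14.8: (-14.69,-1.804) -> (-29.379,-3.607) [heading=187, draw]
FD 1.5: (-29.379,-3.607) -> (-30.868,-3.79) [heading=187, draw]
Final: pos=(-30.868,-3.79), heading=187, 3 segment(s) drawn

Answer: -30.868 -3.79 187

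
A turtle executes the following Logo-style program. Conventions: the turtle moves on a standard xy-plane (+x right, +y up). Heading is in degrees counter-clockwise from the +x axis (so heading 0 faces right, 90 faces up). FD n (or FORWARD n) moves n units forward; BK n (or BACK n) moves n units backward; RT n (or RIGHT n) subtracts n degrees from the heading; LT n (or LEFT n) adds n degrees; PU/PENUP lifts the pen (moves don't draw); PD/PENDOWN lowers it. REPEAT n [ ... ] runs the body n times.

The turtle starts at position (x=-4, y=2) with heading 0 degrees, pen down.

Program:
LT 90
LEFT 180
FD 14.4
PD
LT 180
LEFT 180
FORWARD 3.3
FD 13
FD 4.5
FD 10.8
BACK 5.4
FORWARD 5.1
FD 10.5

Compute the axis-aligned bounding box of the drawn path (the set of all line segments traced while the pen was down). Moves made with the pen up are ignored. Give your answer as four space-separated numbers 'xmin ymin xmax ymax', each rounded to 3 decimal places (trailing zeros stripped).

Executing turtle program step by step:
Start: pos=(-4,2), heading=0, pen down
LT 90: heading 0 -> 90
LT 180: heading 90 -> 270
FD 14.4: (-4,2) -> (-4,-12.4) [heading=270, draw]
PD: pen down
LT 180: heading 270 -> 90
LT 180: heading 90 -> 270
FD 3.3: (-4,-12.4) -> (-4,-15.7) [heading=270, draw]
FD 13: (-4,-15.7) -> (-4,-28.7) [heading=270, draw]
FD 4.5: (-4,-28.7) -> (-4,-33.2) [heading=270, draw]
FD 10.8: (-4,-33.2) -> (-4,-44) [heading=270, draw]
BK 5.4: (-4,-44) -> (-4,-38.6) [heading=270, draw]
FD 5.1: (-4,-38.6) -> (-4,-43.7) [heading=270, draw]
FD 10.5: (-4,-43.7) -> (-4,-54.2) [heading=270, draw]
Final: pos=(-4,-54.2), heading=270, 8 segment(s) drawn

Segment endpoints: x in {-4, -4, -4, -4, -4, -4, -4, -4, -4}, y in {-54.2, -44, -43.7, -38.6, -33.2, -28.7, -15.7, -12.4, 2}
xmin=-4, ymin=-54.2, xmax=-4, ymax=2

Answer: -4 -54.2 -4 2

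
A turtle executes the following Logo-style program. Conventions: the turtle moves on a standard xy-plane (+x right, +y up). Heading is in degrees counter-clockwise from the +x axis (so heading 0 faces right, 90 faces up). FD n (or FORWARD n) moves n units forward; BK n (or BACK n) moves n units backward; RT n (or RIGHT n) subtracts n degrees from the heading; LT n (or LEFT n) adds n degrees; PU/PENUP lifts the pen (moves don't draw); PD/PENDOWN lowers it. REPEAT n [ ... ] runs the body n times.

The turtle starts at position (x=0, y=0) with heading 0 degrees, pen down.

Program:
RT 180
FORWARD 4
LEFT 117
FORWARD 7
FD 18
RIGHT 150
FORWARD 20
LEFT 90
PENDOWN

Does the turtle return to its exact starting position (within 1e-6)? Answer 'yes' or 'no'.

Executing turtle program step by step:
Start: pos=(0,0), heading=0, pen down
RT 180: heading 0 -> 180
FD 4: (0,0) -> (-4,0) [heading=180, draw]
LT 117: heading 180 -> 297
FD 7: (-4,0) -> (-0.822,-6.237) [heading=297, draw]
FD 18: (-0.822,-6.237) -> (7.35,-22.275) [heading=297, draw]
RT 150: heading 297 -> 147
FD 20: (7.35,-22.275) -> (-9.424,-11.382) [heading=147, draw]
LT 90: heading 147 -> 237
PD: pen down
Final: pos=(-9.424,-11.382), heading=237, 4 segment(s) drawn

Start position: (0, 0)
Final position: (-9.424, -11.382)
Distance = 14.777; >= 1e-6 -> NOT closed

Answer: no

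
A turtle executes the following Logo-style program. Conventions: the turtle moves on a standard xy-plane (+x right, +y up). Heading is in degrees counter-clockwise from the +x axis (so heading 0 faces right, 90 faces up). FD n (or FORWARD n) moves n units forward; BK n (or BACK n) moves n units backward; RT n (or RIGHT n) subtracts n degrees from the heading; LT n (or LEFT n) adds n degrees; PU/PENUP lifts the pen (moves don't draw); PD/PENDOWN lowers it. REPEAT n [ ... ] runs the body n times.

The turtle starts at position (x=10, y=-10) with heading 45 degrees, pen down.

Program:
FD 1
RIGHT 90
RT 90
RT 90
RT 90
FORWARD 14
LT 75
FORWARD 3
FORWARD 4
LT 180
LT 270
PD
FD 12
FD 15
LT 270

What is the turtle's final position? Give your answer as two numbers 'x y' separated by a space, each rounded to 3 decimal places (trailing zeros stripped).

Answer: -6.276 -6.831

Derivation:
Executing turtle program step by step:
Start: pos=(10,-10), heading=45, pen down
FD 1: (10,-10) -> (10.707,-9.293) [heading=45, draw]
RT 90: heading 45 -> 315
RT 90: heading 315 -> 225
RT 90: heading 225 -> 135
RT 90: heading 135 -> 45
FD 14: (10.707,-9.293) -> (20.607,0.607) [heading=45, draw]
LT 75: heading 45 -> 120
FD 3: (20.607,0.607) -> (19.107,3.205) [heading=120, draw]
FD 4: (19.107,3.205) -> (17.107,6.669) [heading=120, draw]
LT 180: heading 120 -> 300
LT 270: heading 300 -> 210
PD: pen down
FD 12: (17.107,6.669) -> (6.714,0.669) [heading=210, draw]
FD 15: (6.714,0.669) -> (-6.276,-6.831) [heading=210, draw]
LT 270: heading 210 -> 120
Final: pos=(-6.276,-6.831), heading=120, 6 segment(s) drawn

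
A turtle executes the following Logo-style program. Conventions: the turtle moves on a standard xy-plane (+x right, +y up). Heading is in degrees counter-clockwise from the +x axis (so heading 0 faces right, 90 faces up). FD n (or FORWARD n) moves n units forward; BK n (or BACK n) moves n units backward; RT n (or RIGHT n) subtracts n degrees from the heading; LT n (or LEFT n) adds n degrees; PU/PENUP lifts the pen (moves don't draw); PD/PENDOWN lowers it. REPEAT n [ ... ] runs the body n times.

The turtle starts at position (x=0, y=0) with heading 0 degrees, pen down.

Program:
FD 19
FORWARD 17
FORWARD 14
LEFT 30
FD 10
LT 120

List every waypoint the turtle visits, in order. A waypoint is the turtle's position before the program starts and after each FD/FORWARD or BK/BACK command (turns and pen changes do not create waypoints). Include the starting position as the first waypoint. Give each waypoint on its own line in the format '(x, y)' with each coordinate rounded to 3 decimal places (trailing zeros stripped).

Answer: (0, 0)
(19, 0)
(36, 0)
(50, 0)
(58.66, 5)

Derivation:
Executing turtle program step by step:
Start: pos=(0,0), heading=0, pen down
FD 19: (0,0) -> (19,0) [heading=0, draw]
FD 17: (19,0) -> (36,0) [heading=0, draw]
FD 14: (36,0) -> (50,0) [heading=0, draw]
LT 30: heading 0 -> 30
FD 10: (50,0) -> (58.66,5) [heading=30, draw]
LT 120: heading 30 -> 150
Final: pos=(58.66,5), heading=150, 4 segment(s) drawn
Waypoints (5 total):
(0, 0)
(19, 0)
(36, 0)
(50, 0)
(58.66, 5)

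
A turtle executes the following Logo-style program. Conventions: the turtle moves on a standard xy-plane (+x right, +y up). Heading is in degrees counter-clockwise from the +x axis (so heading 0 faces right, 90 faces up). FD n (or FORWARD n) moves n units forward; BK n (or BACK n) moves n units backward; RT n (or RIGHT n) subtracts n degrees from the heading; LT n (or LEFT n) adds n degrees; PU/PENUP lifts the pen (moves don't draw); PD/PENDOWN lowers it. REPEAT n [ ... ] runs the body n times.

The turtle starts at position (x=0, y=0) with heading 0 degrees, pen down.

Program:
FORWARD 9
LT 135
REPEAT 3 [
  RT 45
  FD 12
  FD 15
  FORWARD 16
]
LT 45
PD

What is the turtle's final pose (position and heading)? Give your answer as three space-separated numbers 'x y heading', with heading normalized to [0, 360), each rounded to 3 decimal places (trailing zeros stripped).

Answer: 82.406 73.406 45

Derivation:
Executing turtle program step by step:
Start: pos=(0,0), heading=0, pen down
FD 9: (0,0) -> (9,0) [heading=0, draw]
LT 135: heading 0 -> 135
REPEAT 3 [
  -- iteration 1/3 --
  RT 45: heading 135 -> 90
  FD 12: (9,0) -> (9,12) [heading=90, draw]
  FD 15: (9,12) -> (9,27) [heading=90, draw]
  FD 16: (9,27) -> (9,43) [heading=90, draw]
  -- iteration 2/3 --
  RT 45: heading 90 -> 45
  FD 12: (9,43) -> (17.485,51.485) [heading=45, draw]
  FD 15: (17.485,51.485) -> (28.092,62.092) [heading=45, draw]
  FD 16: (28.092,62.092) -> (39.406,73.406) [heading=45, draw]
  -- iteration 3/3 --
  RT 45: heading 45 -> 0
  FD 12: (39.406,73.406) -> (51.406,73.406) [heading=0, draw]
  FD 15: (51.406,73.406) -> (66.406,73.406) [heading=0, draw]
  FD 16: (66.406,73.406) -> (82.406,73.406) [heading=0, draw]
]
LT 45: heading 0 -> 45
PD: pen down
Final: pos=(82.406,73.406), heading=45, 10 segment(s) drawn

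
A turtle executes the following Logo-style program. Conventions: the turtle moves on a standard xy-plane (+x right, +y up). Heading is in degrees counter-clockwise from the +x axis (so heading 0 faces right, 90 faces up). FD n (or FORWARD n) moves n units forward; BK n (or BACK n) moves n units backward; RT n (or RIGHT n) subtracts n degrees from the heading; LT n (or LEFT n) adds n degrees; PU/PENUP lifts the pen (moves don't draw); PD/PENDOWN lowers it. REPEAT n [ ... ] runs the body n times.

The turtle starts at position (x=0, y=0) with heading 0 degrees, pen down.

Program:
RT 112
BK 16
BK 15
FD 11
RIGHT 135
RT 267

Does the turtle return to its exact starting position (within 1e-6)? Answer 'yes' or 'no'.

Answer: no

Derivation:
Executing turtle program step by step:
Start: pos=(0,0), heading=0, pen down
RT 112: heading 0 -> 248
BK 16: (0,0) -> (5.994,14.835) [heading=248, draw]
BK 15: (5.994,14.835) -> (11.613,28.743) [heading=248, draw]
FD 11: (11.613,28.743) -> (7.492,18.544) [heading=248, draw]
RT 135: heading 248 -> 113
RT 267: heading 113 -> 206
Final: pos=(7.492,18.544), heading=206, 3 segment(s) drawn

Start position: (0, 0)
Final position: (7.492, 18.544)
Distance = 20; >= 1e-6 -> NOT closed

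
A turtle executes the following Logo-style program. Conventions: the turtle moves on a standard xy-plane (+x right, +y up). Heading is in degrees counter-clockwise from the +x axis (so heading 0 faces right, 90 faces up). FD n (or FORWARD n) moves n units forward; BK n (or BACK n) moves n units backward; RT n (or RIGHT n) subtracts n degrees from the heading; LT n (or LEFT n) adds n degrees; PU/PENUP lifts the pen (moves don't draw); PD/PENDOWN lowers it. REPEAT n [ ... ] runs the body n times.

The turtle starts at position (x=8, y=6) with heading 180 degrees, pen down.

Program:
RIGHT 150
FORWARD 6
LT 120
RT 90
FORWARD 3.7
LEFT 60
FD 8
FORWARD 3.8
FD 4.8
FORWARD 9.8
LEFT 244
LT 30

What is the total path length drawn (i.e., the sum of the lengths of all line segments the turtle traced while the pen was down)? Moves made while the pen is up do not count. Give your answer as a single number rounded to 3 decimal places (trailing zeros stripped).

Executing turtle program step by step:
Start: pos=(8,6), heading=180, pen down
RT 150: heading 180 -> 30
FD 6: (8,6) -> (13.196,9) [heading=30, draw]
LT 120: heading 30 -> 150
RT 90: heading 150 -> 60
FD 3.7: (13.196,9) -> (15.046,12.204) [heading=60, draw]
LT 60: heading 60 -> 120
FD 8: (15.046,12.204) -> (11.046,19.132) [heading=120, draw]
FD 3.8: (11.046,19.132) -> (9.146,22.423) [heading=120, draw]
FD 4.8: (9.146,22.423) -> (6.746,26.58) [heading=120, draw]
FD 9.8: (6.746,26.58) -> (1.846,35.067) [heading=120, draw]
LT 244: heading 120 -> 4
LT 30: heading 4 -> 34
Final: pos=(1.846,35.067), heading=34, 6 segment(s) drawn

Segment lengths:
  seg 1: (8,6) -> (13.196,9), length = 6
  seg 2: (13.196,9) -> (15.046,12.204), length = 3.7
  seg 3: (15.046,12.204) -> (11.046,19.132), length = 8
  seg 4: (11.046,19.132) -> (9.146,22.423), length = 3.8
  seg 5: (9.146,22.423) -> (6.746,26.58), length = 4.8
  seg 6: (6.746,26.58) -> (1.846,35.067), length = 9.8
Total = 36.1

Answer: 36.1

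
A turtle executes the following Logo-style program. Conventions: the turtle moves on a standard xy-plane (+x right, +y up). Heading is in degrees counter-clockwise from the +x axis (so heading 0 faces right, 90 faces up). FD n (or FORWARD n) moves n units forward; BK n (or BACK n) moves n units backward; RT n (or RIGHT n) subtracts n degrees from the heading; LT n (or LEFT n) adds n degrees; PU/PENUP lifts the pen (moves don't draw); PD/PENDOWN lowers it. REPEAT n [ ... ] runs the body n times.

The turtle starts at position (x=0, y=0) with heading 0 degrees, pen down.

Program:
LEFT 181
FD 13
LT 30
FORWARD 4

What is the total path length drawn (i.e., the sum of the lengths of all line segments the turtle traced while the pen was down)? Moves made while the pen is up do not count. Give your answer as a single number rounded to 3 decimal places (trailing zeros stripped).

Executing turtle program step by step:
Start: pos=(0,0), heading=0, pen down
LT 181: heading 0 -> 181
FD 13: (0,0) -> (-12.998,-0.227) [heading=181, draw]
LT 30: heading 181 -> 211
FD 4: (-12.998,-0.227) -> (-16.427,-2.287) [heading=211, draw]
Final: pos=(-16.427,-2.287), heading=211, 2 segment(s) drawn

Segment lengths:
  seg 1: (0,0) -> (-12.998,-0.227), length = 13
  seg 2: (-12.998,-0.227) -> (-16.427,-2.287), length = 4
Total = 17

Answer: 17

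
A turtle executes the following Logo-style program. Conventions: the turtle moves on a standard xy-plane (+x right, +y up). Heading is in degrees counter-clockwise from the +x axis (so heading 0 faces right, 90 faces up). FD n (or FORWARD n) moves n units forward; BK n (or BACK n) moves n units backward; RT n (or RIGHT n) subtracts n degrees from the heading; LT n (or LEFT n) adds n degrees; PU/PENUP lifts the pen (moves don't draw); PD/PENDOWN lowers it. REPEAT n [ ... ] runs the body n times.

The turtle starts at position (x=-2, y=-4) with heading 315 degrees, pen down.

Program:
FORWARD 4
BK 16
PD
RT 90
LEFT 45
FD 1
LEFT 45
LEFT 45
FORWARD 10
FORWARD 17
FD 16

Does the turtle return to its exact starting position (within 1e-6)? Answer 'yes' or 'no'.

Answer: no

Derivation:
Executing turtle program step by step:
Start: pos=(-2,-4), heading=315, pen down
FD 4: (-2,-4) -> (0.828,-6.828) [heading=315, draw]
BK 16: (0.828,-6.828) -> (-10.485,4.485) [heading=315, draw]
PD: pen down
RT 90: heading 315 -> 225
LT 45: heading 225 -> 270
FD 1: (-10.485,4.485) -> (-10.485,3.485) [heading=270, draw]
LT 45: heading 270 -> 315
LT 45: heading 315 -> 0
FD 10: (-10.485,3.485) -> (-0.485,3.485) [heading=0, draw]
FD 17: (-0.485,3.485) -> (16.515,3.485) [heading=0, draw]
FD 16: (16.515,3.485) -> (32.515,3.485) [heading=0, draw]
Final: pos=(32.515,3.485), heading=0, 6 segment(s) drawn

Start position: (-2, -4)
Final position: (32.515, 3.485)
Distance = 35.317; >= 1e-6 -> NOT closed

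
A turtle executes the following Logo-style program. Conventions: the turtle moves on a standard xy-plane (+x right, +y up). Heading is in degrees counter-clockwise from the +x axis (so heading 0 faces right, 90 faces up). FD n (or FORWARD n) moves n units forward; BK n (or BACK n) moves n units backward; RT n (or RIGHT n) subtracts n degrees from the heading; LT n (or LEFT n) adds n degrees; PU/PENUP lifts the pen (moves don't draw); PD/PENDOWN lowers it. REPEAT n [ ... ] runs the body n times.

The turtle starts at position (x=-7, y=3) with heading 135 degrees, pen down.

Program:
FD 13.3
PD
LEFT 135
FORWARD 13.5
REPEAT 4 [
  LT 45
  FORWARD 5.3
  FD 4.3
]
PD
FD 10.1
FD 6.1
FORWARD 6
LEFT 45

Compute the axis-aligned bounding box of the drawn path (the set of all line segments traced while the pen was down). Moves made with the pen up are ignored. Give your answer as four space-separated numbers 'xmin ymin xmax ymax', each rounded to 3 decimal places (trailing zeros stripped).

Answer: -16.405 -7.884 6.772 30.705

Derivation:
Executing turtle program step by step:
Start: pos=(-7,3), heading=135, pen down
FD 13.3: (-7,3) -> (-16.405,12.405) [heading=135, draw]
PD: pen down
LT 135: heading 135 -> 270
FD 13.5: (-16.405,12.405) -> (-16.405,-1.095) [heading=270, draw]
REPEAT 4 [
  -- iteration 1/4 --
  LT 45: heading 270 -> 315
  FD 5.3: (-16.405,-1.095) -> (-12.657,-4.843) [heading=315, draw]
  FD 4.3: (-12.657,-4.843) -> (-9.616,-7.884) [heading=315, draw]
  -- iteration 2/4 --
  LT 45: heading 315 -> 0
  FD 5.3: (-9.616,-7.884) -> (-4.316,-7.884) [heading=0, draw]
  FD 4.3: (-4.316,-7.884) -> (-0.016,-7.884) [heading=0, draw]
  -- iteration 3/4 --
  LT 45: heading 0 -> 45
  FD 5.3: (-0.016,-7.884) -> (3.731,-4.136) [heading=45, draw]
  FD 4.3: (3.731,-4.136) -> (6.772,-1.095) [heading=45, draw]
  -- iteration 4/4 --
  LT 45: heading 45 -> 90
  FD 5.3: (6.772,-1.095) -> (6.772,4.205) [heading=90, draw]
  FD 4.3: (6.772,4.205) -> (6.772,8.505) [heading=90, draw]
]
PD: pen down
FD 10.1: (6.772,8.505) -> (6.772,18.605) [heading=90, draw]
FD 6.1: (6.772,18.605) -> (6.772,24.705) [heading=90, draw]
FD 6: (6.772,24.705) -> (6.772,30.705) [heading=90, draw]
LT 45: heading 90 -> 135
Final: pos=(6.772,30.705), heading=135, 13 segment(s) drawn

Segment endpoints: x in {-16.405, -16.405, -12.657, -9.616, -7, -4.316, -0.016, 3.731, 6.772, 6.772, 6.772, 6.772, 6.772, 6.772}, y in {-7.884, -7.884, -7.884, -4.843, -4.136, -1.095, -1.095, 3, 4.205, 8.505, 12.405, 18.605, 24.705, 30.705}
xmin=-16.405, ymin=-7.884, xmax=6.772, ymax=30.705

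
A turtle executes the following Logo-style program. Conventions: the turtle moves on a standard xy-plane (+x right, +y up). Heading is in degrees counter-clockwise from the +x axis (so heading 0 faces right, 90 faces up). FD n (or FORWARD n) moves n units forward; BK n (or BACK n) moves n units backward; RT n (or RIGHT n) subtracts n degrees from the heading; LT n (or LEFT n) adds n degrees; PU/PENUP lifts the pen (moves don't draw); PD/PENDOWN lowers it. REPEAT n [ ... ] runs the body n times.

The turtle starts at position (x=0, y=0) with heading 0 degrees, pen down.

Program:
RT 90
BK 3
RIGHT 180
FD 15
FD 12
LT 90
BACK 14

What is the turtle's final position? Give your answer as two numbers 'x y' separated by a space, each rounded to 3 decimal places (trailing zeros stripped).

Answer: 14 30

Derivation:
Executing turtle program step by step:
Start: pos=(0,0), heading=0, pen down
RT 90: heading 0 -> 270
BK 3: (0,0) -> (0,3) [heading=270, draw]
RT 180: heading 270 -> 90
FD 15: (0,3) -> (0,18) [heading=90, draw]
FD 12: (0,18) -> (0,30) [heading=90, draw]
LT 90: heading 90 -> 180
BK 14: (0,30) -> (14,30) [heading=180, draw]
Final: pos=(14,30), heading=180, 4 segment(s) drawn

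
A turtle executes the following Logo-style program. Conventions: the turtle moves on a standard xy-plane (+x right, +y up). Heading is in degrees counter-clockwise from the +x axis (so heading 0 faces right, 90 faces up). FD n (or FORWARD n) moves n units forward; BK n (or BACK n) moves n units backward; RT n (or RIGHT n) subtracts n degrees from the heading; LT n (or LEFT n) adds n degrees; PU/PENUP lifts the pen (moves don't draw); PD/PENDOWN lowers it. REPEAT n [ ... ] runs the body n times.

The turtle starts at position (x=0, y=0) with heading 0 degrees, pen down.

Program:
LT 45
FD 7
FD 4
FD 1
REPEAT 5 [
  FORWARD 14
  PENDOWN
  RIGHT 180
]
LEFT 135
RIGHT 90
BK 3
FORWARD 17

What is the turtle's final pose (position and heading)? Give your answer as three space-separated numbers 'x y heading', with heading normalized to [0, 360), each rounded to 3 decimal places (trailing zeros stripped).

Executing turtle program step by step:
Start: pos=(0,0), heading=0, pen down
LT 45: heading 0 -> 45
FD 7: (0,0) -> (4.95,4.95) [heading=45, draw]
FD 4: (4.95,4.95) -> (7.778,7.778) [heading=45, draw]
FD 1: (7.778,7.778) -> (8.485,8.485) [heading=45, draw]
REPEAT 5 [
  -- iteration 1/5 --
  FD 14: (8.485,8.485) -> (18.385,18.385) [heading=45, draw]
  PD: pen down
  RT 180: heading 45 -> 225
  -- iteration 2/5 --
  FD 14: (18.385,18.385) -> (8.485,8.485) [heading=225, draw]
  PD: pen down
  RT 180: heading 225 -> 45
  -- iteration 3/5 --
  FD 14: (8.485,8.485) -> (18.385,18.385) [heading=45, draw]
  PD: pen down
  RT 180: heading 45 -> 225
  -- iteration 4/5 --
  FD 14: (18.385,18.385) -> (8.485,8.485) [heading=225, draw]
  PD: pen down
  RT 180: heading 225 -> 45
  -- iteration 5/5 --
  FD 14: (8.485,8.485) -> (18.385,18.385) [heading=45, draw]
  PD: pen down
  RT 180: heading 45 -> 225
]
LT 135: heading 225 -> 0
RT 90: heading 0 -> 270
BK 3: (18.385,18.385) -> (18.385,21.385) [heading=270, draw]
FD 17: (18.385,21.385) -> (18.385,4.385) [heading=270, draw]
Final: pos=(18.385,4.385), heading=270, 10 segment(s) drawn

Answer: 18.385 4.385 270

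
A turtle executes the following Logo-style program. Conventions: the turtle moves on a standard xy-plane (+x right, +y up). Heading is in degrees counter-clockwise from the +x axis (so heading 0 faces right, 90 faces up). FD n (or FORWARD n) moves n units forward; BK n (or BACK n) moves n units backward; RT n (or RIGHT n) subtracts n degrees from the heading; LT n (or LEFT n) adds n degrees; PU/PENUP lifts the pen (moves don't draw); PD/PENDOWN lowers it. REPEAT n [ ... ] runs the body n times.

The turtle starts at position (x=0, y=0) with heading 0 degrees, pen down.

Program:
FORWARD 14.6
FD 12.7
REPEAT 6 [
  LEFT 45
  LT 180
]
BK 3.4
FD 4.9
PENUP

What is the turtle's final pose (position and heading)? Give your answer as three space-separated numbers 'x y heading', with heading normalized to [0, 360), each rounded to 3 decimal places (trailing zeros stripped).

Executing turtle program step by step:
Start: pos=(0,0), heading=0, pen down
FD 14.6: (0,0) -> (14.6,0) [heading=0, draw]
FD 12.7: (14.6,0) -> (27.3,0) [heading=0, draw]
REPEAT 6 [
  -- iteration 1/6 --
  LT 45: heading 0 -> 45
  LT 180: heading 45 -> 225
  -- iteration 2/6 --
  LT 45: heading 225 -> 270
  LT 180: heading 270 -> 90
  -- iteration 3/6 --
  LT 45: heading 90 -> 135
  LT 180: heading 135 -> 315
  -- iteration 4/6 --
  LT 45: heading 315 -> 0
  LT 180: heading 0 -> 180
  -- iteration 5/6 --
  LT 45: heading 180 -> 225
  LT 180: heading 225 -> 45
  -- iteration 6/6 --
  LT 45: heading 45 -> 90
  LT 180: heading 90 -> 270
]
BK 3.4: (27.3,0) -> (27.3,3.4) [heading=270, draw]
FD 4.9: (27.3,3.4) -> (27.3,-1.5) [heading=270, draw]
PU: pen up
Final: pos=(27.3,-1.5), heading=270, 4 segment(s) drawn

Answer: 27.3 -1.5 270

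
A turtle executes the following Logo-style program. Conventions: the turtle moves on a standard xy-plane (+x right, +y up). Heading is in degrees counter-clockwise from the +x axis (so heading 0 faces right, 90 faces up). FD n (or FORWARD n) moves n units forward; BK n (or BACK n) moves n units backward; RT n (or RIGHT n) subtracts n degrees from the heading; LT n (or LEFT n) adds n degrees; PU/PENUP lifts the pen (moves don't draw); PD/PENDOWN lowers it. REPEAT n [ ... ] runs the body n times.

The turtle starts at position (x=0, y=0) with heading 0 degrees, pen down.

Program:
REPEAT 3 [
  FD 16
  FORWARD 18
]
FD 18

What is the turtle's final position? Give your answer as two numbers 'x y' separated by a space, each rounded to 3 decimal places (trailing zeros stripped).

Executing turtle program step by step:
Start: pos=(0,0), heading=0, pen down
REPEAT 3 [
  -- iteration 1/3 --
  FD 16: (0,0) -> (16,0) [heading=0, draw]
  FD 18: (16,0) -> (34,0) [heading=0, draw]
  -- iteration 2/3 --
  FD 16: (34,0) -> (50,0) [heading=0, draw]
  FD 18: (50,0) -> (68,0) [heading=0, draw]
  -- iteration 3/3 --
  FD 16: (68,0) -> (84,0) [heading=0, draw]
  FD 18: (84,0) -> (102,0) [heading=0, draw]
]
FD 18: (102,0) -> (120,0) [heading=0, draw]
Final: pos=(120,0), heading=0, 7 segment(s) drawn

Answer: 120 0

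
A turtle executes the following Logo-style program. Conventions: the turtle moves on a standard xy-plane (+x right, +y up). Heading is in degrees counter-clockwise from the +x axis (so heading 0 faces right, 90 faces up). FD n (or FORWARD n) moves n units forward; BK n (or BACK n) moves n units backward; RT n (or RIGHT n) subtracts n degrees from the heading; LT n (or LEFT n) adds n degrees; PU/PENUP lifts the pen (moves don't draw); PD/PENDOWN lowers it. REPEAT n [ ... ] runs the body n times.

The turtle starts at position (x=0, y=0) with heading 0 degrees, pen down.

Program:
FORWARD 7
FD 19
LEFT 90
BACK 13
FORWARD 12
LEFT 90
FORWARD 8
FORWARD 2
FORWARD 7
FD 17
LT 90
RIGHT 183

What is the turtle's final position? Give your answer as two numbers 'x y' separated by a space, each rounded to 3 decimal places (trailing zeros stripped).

Executing turtle program step by step:
Start: pos=(0,0), heading=0, pen down
FD 7: (0,0) -> (7,0) [heading=0, draw]
FD 19: (7,0) -> (26,0) [heading=0, draw]
LT 90: heading 0 -> 90
BK 13: (26,0) -> (26,-13) [heading=90, draw]
FD 12: (26,-13) -> (26,-1) [heading=90, draw]
LT 90: heading 90 -> 180
FD 8: (26,-1) -> (18,-1) [heading=180, draw]
FD 2: (18,-1) -> (16,-1) [heading=180, draw]
FD 7: (16,-1) -> (9,-1) [heading=180, draw]
FD 17: (9,-1) -> (-8,-1) [heading=180, draw]
LT 90: heading 180 -> 270
RT 183: heading 270 -> 87
Final: pos=(-8,-1), heading=87, 8 segment(s) drawn

Answer: -8 -1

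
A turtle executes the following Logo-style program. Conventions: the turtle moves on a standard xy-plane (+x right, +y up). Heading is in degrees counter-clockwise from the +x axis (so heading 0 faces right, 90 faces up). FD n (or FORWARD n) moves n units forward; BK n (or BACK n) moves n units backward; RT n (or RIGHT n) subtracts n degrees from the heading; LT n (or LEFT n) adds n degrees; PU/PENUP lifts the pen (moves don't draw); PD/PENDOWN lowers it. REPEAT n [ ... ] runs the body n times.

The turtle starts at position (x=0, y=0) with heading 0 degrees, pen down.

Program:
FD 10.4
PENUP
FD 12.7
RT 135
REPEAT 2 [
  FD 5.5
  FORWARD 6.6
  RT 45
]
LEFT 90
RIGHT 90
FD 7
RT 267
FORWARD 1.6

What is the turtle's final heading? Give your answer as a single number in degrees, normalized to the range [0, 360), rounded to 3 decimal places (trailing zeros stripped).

Executing turtle program step by step:
Start: pos=(0,0), heading=0, pen down
FD 10.4: (0,0) -> (10.4,0) [heading=0, draw]
PU: pen up
FD 12.7: (10.4,0) -> (23.1,0) [heading=0, move]
RT 135: heading 0 -> 225
REPEAT 2 [
  -- iteration 1/2 --
  FD 5.5: (23.1,0) -> (19.211,-3.889) [heading=225, move]
  FD 6.6: (19.211,-3.889) -> (14.544,-8.556) [heading=225, move]
  RT 45: heading 225 -> 180
  -- iteration 2/2 --
  FD 5.5: (14.544,-8.556) -> (9.044,-8.556) [heading=180, move]
  FD 6.6: (9.044,-8.556) -> (2.444,-8.556) [heading=180, move]
  RT 45: heading 180 -> 135
]
LT 90: heading 135 -> 225
RT 90: heading 225 -> 135
FD 7: (2.444,-8.556) -> (-2.506,-3.606) [heading=135, move]
RT 267: heading 135 -> 228
FD 1.6: (-2.506,-3.606) -> (-3.576,-4.795) [heading=228, move]
Final: pos=(-3.576,-4.795), heading=228, 1 segment(s) drawn

Answer: 228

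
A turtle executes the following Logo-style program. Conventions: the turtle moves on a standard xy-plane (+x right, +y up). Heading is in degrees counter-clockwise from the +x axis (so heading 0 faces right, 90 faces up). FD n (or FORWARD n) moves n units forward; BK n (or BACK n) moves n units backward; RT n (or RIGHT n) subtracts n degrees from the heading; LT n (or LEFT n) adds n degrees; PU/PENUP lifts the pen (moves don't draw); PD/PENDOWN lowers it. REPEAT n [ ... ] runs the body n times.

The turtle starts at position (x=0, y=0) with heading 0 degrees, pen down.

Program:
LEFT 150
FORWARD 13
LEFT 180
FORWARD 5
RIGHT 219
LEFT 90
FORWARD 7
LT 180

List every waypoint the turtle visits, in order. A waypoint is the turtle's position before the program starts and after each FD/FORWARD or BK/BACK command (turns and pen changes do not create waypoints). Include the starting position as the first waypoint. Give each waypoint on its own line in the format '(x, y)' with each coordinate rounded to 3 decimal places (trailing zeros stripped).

Executing turtle program step by step:
Start: pos=(0,0), heading=0, pen down
LT 150: heading 0 -> 150
FD 13: (0,0) -> (-11.258,6.5) [heading=150, draw]
LT 180: heading 150 -> 330
FD 5: (-11.258,6.5) -> (-6.928,4) [heading=330, draw]
RT 219: heading 330 -> 111
LT 90: heading 111 -> 201
FD 7: (-6.928,4) -> (-13.463,1.491) [heading=201, draw]
LT 180: heading 201 -> 21
Final: pos=(-13.463,1.491), heading=21, 3 segment(s) drawn
Waypoints (4 total):
(0, 0)
(-11.258, 6.5)
(-6.928, 4)
(-13.463, 1.491)

Answer: (0, 0)
(-11.258, 6.5)
(-6.928, 4)
(-13.463, 1.491)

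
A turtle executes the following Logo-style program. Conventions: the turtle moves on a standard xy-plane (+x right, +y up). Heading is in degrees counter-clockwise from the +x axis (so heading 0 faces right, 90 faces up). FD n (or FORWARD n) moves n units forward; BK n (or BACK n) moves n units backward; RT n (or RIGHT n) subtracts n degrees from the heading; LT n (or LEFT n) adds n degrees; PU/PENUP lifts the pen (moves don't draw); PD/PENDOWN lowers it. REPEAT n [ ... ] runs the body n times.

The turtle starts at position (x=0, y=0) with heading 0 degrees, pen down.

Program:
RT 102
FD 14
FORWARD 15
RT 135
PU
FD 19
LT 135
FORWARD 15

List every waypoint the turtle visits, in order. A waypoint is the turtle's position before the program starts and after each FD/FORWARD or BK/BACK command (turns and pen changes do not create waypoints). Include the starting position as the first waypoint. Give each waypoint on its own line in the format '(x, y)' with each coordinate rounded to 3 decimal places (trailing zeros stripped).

Answer: (0, 0)
(-2.911, -13.694)
(-6.029, -28.366)
(-16.378, -12.432)
(-19.496, -27.104)

Derivation:
Executing turtle program step by step:
Start: pos=(0,0), heading=0, pen down
RT 102: heading 0 -> 258
FD 14: (0,0) -> (-2.911,-13.694) [heading=258, draw]
FD 15: (-2.911,-13.694) -> (-6.029,-28.366) [heading=258, draw]
RT 135: heading 258 -> 123
PU: pen up
FD 19: (-6.029,-28.366) -> (-16.378,-12.432) [heading=123, move]
LT 135: heading 123 -> 258
FD 15: (-16.378,-12.432) -> (-19.496,-27.104) [heading=258, move]
Final: pos=(-19.496,-27.104), heading=258, 2 segment(s) drawn
Waypoints (5 total):
(0, 0)
(-2.911, -13.694)
(-6.029, -28.366)
(-16.378, -12.432)
(-19.496, -27.104)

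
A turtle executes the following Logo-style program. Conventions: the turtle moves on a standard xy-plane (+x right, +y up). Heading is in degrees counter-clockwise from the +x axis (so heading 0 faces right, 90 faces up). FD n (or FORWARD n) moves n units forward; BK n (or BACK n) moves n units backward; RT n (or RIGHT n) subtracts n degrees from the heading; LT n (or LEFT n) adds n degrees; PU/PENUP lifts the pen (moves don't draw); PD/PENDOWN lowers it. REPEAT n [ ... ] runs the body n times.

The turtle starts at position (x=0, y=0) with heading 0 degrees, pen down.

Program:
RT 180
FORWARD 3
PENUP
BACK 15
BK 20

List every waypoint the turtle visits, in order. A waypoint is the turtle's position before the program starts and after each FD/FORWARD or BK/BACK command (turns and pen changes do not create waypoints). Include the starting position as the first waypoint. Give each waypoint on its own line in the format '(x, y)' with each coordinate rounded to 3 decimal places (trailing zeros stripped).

Answer: (0, 0)
(-3, 0)
(12, 0)
(32, 0)

Derivation:
Executing turtle program step by step:
Start: pos=(0,0), heading=0, pen down
RT 180: heading 0 -> 180
FD 3: (0,0) -> (-3,0) [heading=180, draw]
PU: pen up
BK 15: (-3,0) -> (12,0) [heading=180, move]
BK 20: (12,0) -> (32,0) [heading=180, move]
Final: pos=(32,0), heading=180, 1 segment(s) drawn
Waypoints (4 total):
(0, 0)
(-3, 0)
(12, 0)
(32, 0)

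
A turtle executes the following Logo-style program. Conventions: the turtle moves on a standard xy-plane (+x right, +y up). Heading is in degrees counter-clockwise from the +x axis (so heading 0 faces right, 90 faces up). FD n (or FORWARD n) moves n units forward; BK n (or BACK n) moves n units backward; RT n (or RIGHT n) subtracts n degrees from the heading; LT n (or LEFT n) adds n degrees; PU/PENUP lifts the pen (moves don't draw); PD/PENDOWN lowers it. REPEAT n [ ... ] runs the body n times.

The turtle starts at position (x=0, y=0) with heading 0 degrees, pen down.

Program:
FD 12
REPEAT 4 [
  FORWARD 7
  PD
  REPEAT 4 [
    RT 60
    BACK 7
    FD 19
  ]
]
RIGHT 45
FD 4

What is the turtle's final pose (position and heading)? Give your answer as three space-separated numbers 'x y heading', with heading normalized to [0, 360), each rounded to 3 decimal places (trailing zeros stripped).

Answer: 2.035 -6.529 75

Derivation:
Executing turtle program step by step:
Start: pos=(0,0), heading=0, pen down
FD 12: (0,0) -> (12,0) [heading=0, draw]
REPEAT 4 [
  -- iteration 1/4 --
  FD 7: (12,0) -> (19,0) [heading=0, draw]
  PD: pen down
  REPEAT 4 [
    -- iteration 1/4 --
    RT 60: heading 0 -> 300
    BK 7: (19,0) -> (15.5,6.062) [heading=300, draw]
    FD 19: (15.5,6.062) -> (25,-10.392) [heading=300, draw]
    -- iteration 2/4 --
    RT 60: heading 300 -> 240
    BK 7: (25,-10.392) -> (28.5,-4.33) [heading=240, draw]
    FD 19: (28.5,-4.33) -> (19,-20.785) [heading=240, draw]
    -- iteration 3/4 --
    RT 60: heading 240 -> 180
    BK 7: (19,-20.785) -> (26,-20.785) [heading=180, draw]
    FD 19: (26,-20.785) -> (7,-20.785) [heading=180, draw]
    -- iteration 4/4 --
    RT 60: heading 180 -> 120
    BK 7: (7,-20.785) -> (10.5,-26.847) [heading=120, draw]
    FD 19: (10.5,-26.847) -> (1,-10.392) [heading=120, draw]
  ]
  -- iteration 2/4 --
  FD 7: (1,-10.392) -> (-2.5,-4.33) [heading=120, draw]
  PD: pen down
  REPEAT 4 [
    -- iteration 1/4 --
    RT 60: heading 120 -> 60
    BK 7: (-2.5,-4.33) -> (-6,-10.392) [heading=60, draw]
    FD 19: (-6,-10.392) -> (3.5,6.062) [heading=60, draw]
    -- iteration 2/4 --
    RT 60: heading 60 -> 0
    BK 7: (3.5,6.062) -> (-3.5,6.062) [heading=0, draw]
    FD 19: (-3.5,6.062) -> (15.5,6.062) [heading=0, draw]
    -- iteration 3/4 --
    RT 60: heading 0 -> 300
    BK 7: (15.5,6.062) -> (12,12.124) [heading=300, draw]
    FD 19: (12,12.124) -> (21.5,-4.33) [heading=300, draw]
    -- iteration 4/4 --
    RT 60: heading 300 -> 240
    BK 7: (21.5,-4.33) -> (25,1.732) [heading=240, draw]
    FD 19: (25,1.732) -> (15.5,-14.722) [heading=240, draw]
  ]
  -- iteration 3/4 --
  FD 7: (15.5,-14.722) -> (12,-20.785) [heading=240, draw]
  PD: pen down
  REPEAT 4 [
    -- iteration 1/4 --
    RT 60: heading 240 -> 180
    BK 7: (12,-20.785) -> (19,-20.785) [heading=180, draw]
    FD 19: (19,-20.785) -> (0,-20.785) [heading=180, draw]
    -- iteration 2/4 --
    RT 60: heading 180 -> 120
    BK 7: (0,-20.785) -> (3.5,-26.847) [heading=120, draw]
    FD 19: (3.5,-26.847) -> (-6,-10.392) [heading=120, draw]
    -- iteration 3/4 --
    RT 60: heading 120 -> 60
    BK 7: (-6,-10.392) -> (-9.5,-16.454) [heading=60, draw]
    FD 19: (-9.5,-16.454) -> (0,0) [heading=60, draw]
    -- iteration 4/4 --
    RT 60: heading 60 -> 0
    BK 7: (0,0) -> (-7,0) [heading=0, draw]
    FD 19: (-7,0) -> (12,0) [heading=0, draw]
  ]
  -- iteration 4/4 --
  FD 7: (12,0) -> (19,0) [heading=0, draw]
  PD: pen down
  REPEAT 4 [
    -- iteration 1/4 --
    RT 60: heading 0 -> 300
    BK 7: (19,0) -> (15.5,6.062) [heading=300, draw]
    FD 19: (15.5,6.062) -> (25,-10.392) [heading=300, draw]
    -- iteration 2/4 --
    RT 60: heading 300 -> 240
    BK 7: (25,-10.392) -> (28.5,-4.33) [heading=240, draw]
    FD 19: (28.5,-4.33) -> (19,-20.785) [heading=240, draw]
    -- iteration 3/4 --
    RT 60: heading 240 -> 180
    BK 7: (19,-20.785) -> (26,-20.785) [heading=180, draw]
    FD 19: (26,-20.785) -> (7,-20.785) [heading=180, draw]
    -- iteration 4/4 --
    RT 60: heading 180 -> 120
    BK 7: (7,-20.785) -> (10.5,-26.847) [heading=120, draw]
    FD 19: (10.5,-26.847) -> (1,-10.392) [heading=120, draw]
  ]
]
RT 45: heading 120 -> 75
FD 4: (1,-10.392) -> (2.035,-6.529) [heading=75, draw]
Final: pos=(2.035,-6.529), heading=75, 38 segment(s) drawn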